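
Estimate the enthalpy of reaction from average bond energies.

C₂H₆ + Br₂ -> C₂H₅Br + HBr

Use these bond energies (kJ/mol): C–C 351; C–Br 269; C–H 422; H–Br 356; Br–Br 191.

Bonds broken (reactants):
  Br–Br: 1 × 191 = 191
  C–C: 1 × 351 = 351
  C–H: 6 × 422 = 2532
  Σ(broken) = 3074 kJ
Bonds formed (products):
  C–Br: 1 × 269 = 269
  C–C: 1 × 351 = 351
  C–H: 5 × 422 = 2110
  H–Br: 1 × 356 = 356
  Σ(formed) = 3086 kJ
ΔH = Σ(broken) − Σ(formed) = 3074 − 3086 = −12 kJ

ΔH ≈ −12 kJ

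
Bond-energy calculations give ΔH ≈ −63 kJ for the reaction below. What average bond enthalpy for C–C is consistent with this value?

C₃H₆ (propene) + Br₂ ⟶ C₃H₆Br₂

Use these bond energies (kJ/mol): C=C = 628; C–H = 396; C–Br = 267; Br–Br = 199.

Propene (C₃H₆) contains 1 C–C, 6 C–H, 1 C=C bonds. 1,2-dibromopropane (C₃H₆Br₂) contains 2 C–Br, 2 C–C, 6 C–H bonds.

Let D be the C–C bond energy.
Σ(broken) = 1×199 + 1×D + 6×396 + 1×628 = 3203 + D
Σ(formed) = 2×267 + 2×D + 6×396 = 2910 + 2D
ΔH = Σ(broken) − Σ(formed) = (3203 + D) − (2910 + 2D) = +293 − D
Setting this equal to −63 kJ gives D = 356 kJ/mol.

D(C–C) ≈ 356 kJ/mol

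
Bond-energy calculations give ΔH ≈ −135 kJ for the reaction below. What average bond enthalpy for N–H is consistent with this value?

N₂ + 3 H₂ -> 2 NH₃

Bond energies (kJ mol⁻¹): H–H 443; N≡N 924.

D(N–H) ≈ 398 kJ/mol

Let D be the N–H bond energy.
Σ(broken) = 3×443 + 1×924 = 2253
Σ(formed) = 6×D = 6D
ΔH = Σ(broken) − Σ(formed) = (2253) − (6D) = +2253 − 6D
Setting this equal to −135 kJ gives 6D = 2388, so D = 398 kJ/mol.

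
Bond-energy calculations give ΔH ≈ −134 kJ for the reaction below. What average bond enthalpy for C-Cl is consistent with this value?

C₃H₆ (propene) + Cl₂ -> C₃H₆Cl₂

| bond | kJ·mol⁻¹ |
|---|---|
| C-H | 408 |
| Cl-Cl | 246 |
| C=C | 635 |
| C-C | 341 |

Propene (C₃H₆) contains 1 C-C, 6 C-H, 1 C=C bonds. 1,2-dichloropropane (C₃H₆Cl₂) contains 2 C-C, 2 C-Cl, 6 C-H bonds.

D(C-Cl) ≈ 337 kJ/mol

Let D be the C-Cl bond energy.
Σ(broken) = 1×341 + 6×408 + 1×635 + 1×246 = 3670
Σ(formed) = 2×341 + 2×D + 6×408 = 3130 + 2D
ΔH = Σ(broken) − Σ(formed) = (3670) − (3130 + 2D) = +540 − 2D
Setting this equal to −134 kJ gives 2D = 674, so D = 337 kJ/mol.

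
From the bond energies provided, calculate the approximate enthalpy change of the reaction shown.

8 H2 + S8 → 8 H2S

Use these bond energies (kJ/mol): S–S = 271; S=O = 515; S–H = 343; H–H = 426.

Bonds broken (reactants):
  H–H: 8 × 426 = 3408
  S–S: 8 × 271 = 2168
  Σ(broken) = 5576 kJ
Bonds formed (products):
  S–H: 16 × 343 = 5488
  Σ(formed) = 5488 kJ
ΔH = Σ(broken) − Σ(formed) = 5576 − 5488 = +88 kJ

ΔH ≈ +88 kJ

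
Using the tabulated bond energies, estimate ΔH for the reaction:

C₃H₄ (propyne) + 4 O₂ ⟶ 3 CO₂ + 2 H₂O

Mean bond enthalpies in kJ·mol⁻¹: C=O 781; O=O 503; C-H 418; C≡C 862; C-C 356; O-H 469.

Bonds broken (reactants):
  C≡C: 1 × 862 = 862
  C-C: 1 × 356 = 356
  C-H: 4 × 418 = 1672
  O=O: 4 × 503 = 2012
  Σ(broken) = 4902 kJ
Bonds formed (products):
  C=O: 6 × 781 = 4686
  O-H: 4 × 469 = 1876
  Σ(formed) = 6562 kJ
ΔH = Σ(broken) − Σ(formed) = 4902 − 6562 = −1660 kJ

ΔH ≈ −1660 kJ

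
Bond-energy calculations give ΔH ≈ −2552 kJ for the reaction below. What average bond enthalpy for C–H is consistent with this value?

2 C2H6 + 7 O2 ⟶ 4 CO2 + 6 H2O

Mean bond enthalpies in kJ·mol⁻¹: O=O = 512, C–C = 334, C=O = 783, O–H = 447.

D(C–H) ≈ 402 kJ/mol

Let D be the C–H bond energy.
Σ(broken) = 2×334 + 12×D + 7×512 = 4252 + 12D
Σ(formed) = 8×783 + 12×447 = 11628
ΔH = Σ(broken) − Σ(formed) = (4252 + 12D) − (11628) = −7376 + 12D
Setting this equal to −2552 kJ gives 12D = 4824, so D = 402 kJ/mol.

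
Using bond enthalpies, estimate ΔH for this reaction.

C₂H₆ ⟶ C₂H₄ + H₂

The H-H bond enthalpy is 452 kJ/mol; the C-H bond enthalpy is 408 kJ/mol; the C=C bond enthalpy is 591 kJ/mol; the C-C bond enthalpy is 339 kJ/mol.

ΔH ≈ +112 kJ

Bonds broken (reactants):
  C-C: 1 × 339 = 339
  C-H: 6 × 408 = 2448
  Σ(broken) = 2787 kJ
Bonds formed (products):
  C-H: 4 × 408 = 1632
  C=C: 1 × 591 = 591
  H-H: 1 × 452 = 452
  Σ(formed) = 2675 kJ
ΔH = Σ(broken) − Σ(formed) = 2787 − 2675 = +112 kJ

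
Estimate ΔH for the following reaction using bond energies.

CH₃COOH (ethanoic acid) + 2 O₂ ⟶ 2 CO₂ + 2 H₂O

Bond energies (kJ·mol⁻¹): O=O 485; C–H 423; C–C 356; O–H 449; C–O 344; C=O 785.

Bonds broken (reactants):
  C–C: 1 × 356 = 356
  C–H: 3 × 423 = 1269
  C–O: 1 × 344 = 344
  C=O: 1 × 785 = 785
  O–H: 1 × 449 = 449
  O=O: 2 × 485 = 970
  Σ(broken) = 4173 kJ
Bonds formed (products):
  C=O: 4 × 785 = 3140
  O–H: 4 × 449 = 1796
  Σ(formed) = 4936 kJ
ΔH = Σ(broken) − Σ(formed) = 4173 − 4936 = −763 kJ

ΔH ≈ −763 kJ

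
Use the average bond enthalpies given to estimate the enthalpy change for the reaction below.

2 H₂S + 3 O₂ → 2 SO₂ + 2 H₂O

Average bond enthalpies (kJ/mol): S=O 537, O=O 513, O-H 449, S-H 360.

Bonds broken (reactants):
  O=O: 3 × 513 = 1539
  S-H: 4 × 360 = 1440
  Σ(broken) = 2979 kJ
Bonds formed (products):
  O-H: 4 × 449 = 1796
  S=O: 4 × 537 = 2148
  Σ(formed) = 3944 kJ
ΔH = Σ(broken) − Σ(formed) = 2979 − 3944 = −965 kJ

ΔH ≈ −965 kJ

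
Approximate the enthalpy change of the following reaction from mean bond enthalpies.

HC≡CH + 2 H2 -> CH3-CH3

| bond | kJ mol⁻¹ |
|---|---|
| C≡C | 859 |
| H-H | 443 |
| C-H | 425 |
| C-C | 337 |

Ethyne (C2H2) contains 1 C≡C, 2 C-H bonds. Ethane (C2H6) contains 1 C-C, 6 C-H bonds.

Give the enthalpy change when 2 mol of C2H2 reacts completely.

ΔH = −584 kJ

Bonds broken (reactants):
  C≡C: 1 × 859 = 859
  C-H: 2 × 425 = 850
  H-H: 2 × 443 = 886
  Σ(broken) = 2595 kJ
Bonds formed (products):
  C-C: 1 × 337 = 337
  C-H: 6 × 425 = 2550
  Σ(formed) = 2887 kJ
ΔH = Σ(broken) − Σ(formed) = 2595 − 2887 = −292 kJ
For 2× the reaction as written: 2 × (−292) = −584 kJ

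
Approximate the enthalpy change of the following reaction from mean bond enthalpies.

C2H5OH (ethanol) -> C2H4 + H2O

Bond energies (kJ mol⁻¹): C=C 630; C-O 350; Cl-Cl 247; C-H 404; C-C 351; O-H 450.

ΔH ≈ +25 kJ

Bonds broken (reactants):
  C-C: 1 × 351 = 351
  C-H: 5 × 404 = 2020
  C-O: 1 × 350 = 350
  O-H: 1 × 450 = 450
  Σ(broken) = 3171 kJ
Bonds formed (products):
  C-H: 4 × 404 = 1616
  C=C: 1 × 630 = 630
  O-H: 2 × 450 = 900
  Σ(formed) = 3146 kJ
ΔH = Σ(broken) − Σ(formed) = 3171 − 3146 = +25 kJ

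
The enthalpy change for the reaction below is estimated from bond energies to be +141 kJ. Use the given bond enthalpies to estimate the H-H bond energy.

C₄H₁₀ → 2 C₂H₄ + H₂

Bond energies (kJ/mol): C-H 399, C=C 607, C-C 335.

Let D be the H-H bond energy.
Σ(broken) = 3×335 + 10×399 = 4995
Σ(formed) = 8×399 + 2×607 + 1×D = 4406 + D
ΔH = Σ(broken) − Σ(formed) = (4995) − (4406 + D) = +589 − D
Setting this equal to +141 kJ gives D = 448 kJ/mol.

D(H-H) ≈ 448 kJ/mol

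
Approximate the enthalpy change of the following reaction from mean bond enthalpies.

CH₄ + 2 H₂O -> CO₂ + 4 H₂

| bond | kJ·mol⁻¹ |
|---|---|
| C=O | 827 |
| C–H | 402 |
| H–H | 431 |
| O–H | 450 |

ΔH ≈ +30 kJ

Bonds broken (reactants):
  C–H: 4 × 402 = 1608
  O–H: 4 × 450 = 1800
  Σ(broken) = 3408 kJ
Bonds formed (products):
  C=O: 2 × 827 = 1654
  H–H: 4 × 431 = 1724
  Σ(formed) = 3378 kJ
ΔH = Σ(broken) − Σ(formed) = 3408 − 3378 = +30 kJ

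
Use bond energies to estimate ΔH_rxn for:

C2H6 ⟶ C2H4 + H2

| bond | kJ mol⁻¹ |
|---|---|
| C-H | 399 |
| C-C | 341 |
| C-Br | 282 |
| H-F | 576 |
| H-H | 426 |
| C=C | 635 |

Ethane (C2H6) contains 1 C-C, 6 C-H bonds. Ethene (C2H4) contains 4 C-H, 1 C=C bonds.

Bonds broken (reactants):
  C-C: 1 × 341 = 341
  C-H: 6 × 399 = 2394
  Σ(broken) = 2735 kJ
Bonds formed (products):
  C-H: 4 × 399 = 1596
  C=C: 1 × 635 = 635
  H-H: 1 × 426 = 426
  Σ(formed) = 2657 kJ
ΔH = Σ(broken) − Σ(formed) = 2735 − 2657 = +78 kJ

ΔH ≈ +78 kJ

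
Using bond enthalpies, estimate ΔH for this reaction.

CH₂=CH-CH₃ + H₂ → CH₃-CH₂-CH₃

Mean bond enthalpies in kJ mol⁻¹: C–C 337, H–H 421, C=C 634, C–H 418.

Bonds broken (reactants):
  C–C: 1 × 337 = 337
  C–H: 6 × 418 = 2508
  C=C: 1 × 634 = 634
  H–H: 1 × 421 = 421
  Σ(broken) = 3900 kJ
Bonds formed (products):
  C–C: 2 × 337 = 674
  C–H: 8 × 418 = 3344
  Σ(formed) = 4018 kJ
ΔH = Σ(broken) − Σ(formed) = 3900 − 4018 = −118 kJ

ΔH ≈ −118 kJ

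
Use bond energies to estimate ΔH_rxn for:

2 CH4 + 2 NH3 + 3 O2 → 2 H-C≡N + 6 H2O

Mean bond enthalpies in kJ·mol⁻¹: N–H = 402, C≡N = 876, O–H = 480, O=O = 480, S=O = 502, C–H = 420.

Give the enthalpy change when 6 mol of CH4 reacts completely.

Bonds broken (reactants):
  C–H: 8 × 420 = 3360
  N–H: 6 × 402 = 2412
  O=O: 3 × 480 = 1440
  Σ(broken) = 7212 kJ
Bonds formed (products):
  C≡N: 2 × 876 = 1752
  C–H: 2 × 420 = 840
  O–H: 12 × 480 = 5760
  Σ(formed) = 8352 kJ
ΔH = Σ(broken) − Σ(formed) = 7212 − 8352 = −1140 kJ
For 3× the reaction as written: 3 × (−1140) = −3420 kJ

ΔH = −3420 kJ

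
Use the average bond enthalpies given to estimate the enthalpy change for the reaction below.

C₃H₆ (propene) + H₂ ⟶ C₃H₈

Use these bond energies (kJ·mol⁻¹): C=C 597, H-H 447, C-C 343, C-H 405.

Bonds broken (reactants):
  C-C: 1 × 343 = 343
  C-H: 6 × 405 = 2430
  C=C: 1 × 597 = 597
  H-H: 1 × 447 = 447
  Σ(broken) = 3817 kJ
Bonds formed (products):
  C-C: 2 × 343 = 686
  C-H: 8 × 405 = 3240
  Σ(formed) = 3926 kJ
ΔH = Σ(broken) − Σ(formed) = 3817 − 3926 = −109 kJ

ΔH ≈ −109 kJ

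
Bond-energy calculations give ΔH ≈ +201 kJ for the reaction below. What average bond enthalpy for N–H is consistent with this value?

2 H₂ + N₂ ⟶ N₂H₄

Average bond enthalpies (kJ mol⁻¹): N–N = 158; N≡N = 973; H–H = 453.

Let D be the N–H bond energy.
Σ(broken) = 2×453 + 1×973 = 1879
Σ(formed) = 4×D + 1×158 = 158 + 4D
ΔH = Σ(broken) − Σ(formed) = (1879) − (158 + 4D) = +1721 − 4D
Setting this equal to +201 kJ gives 4D = 1520, so D = 380 kJ/mol.

D(N–H) ≈ 380 kJ/mol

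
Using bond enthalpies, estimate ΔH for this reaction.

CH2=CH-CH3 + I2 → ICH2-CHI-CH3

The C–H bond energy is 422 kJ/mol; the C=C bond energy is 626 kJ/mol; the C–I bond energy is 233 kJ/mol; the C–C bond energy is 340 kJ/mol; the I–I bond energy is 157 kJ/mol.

Bonds broken (reactants):
  C–C: 1 × 340 = 340
  C–H: 6 × 422 = 2532
  C=C: 1 × 626 = 626
  I–I: 1 × 157 = 157
  Σ(broken) = 3655 kJ
Bonds formed (products):
  C–C: 2 × 340 = 680
  C–H: 6 × 422 = 2532
  C–I: 2 × 233 = 466
  Σ(formed) = 3678 kJ
ΔH = Σ(broken) − Σ(formed) = 3655 − 3678 = −23 kJ

ΔH ≈ −23 kJ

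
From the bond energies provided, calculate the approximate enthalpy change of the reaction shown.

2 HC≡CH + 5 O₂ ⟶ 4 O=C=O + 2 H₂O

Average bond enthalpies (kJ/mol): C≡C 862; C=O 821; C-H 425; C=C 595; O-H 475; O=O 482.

Bonds broken (reactants):
  C≡C: 2 × 862 = 1724
  C-H: 4 × 425 = 1700
  O=O: 5 × 482 = 2410
  Σ(broken) = 5834 kJ
Bonds formed (products):
  C=O: 8 × 821 = 6568
  O-H: 4 × 475 = 1900
  Σ(formed) = 8468 kJ
ΔH = Σ(broken) − Σ(formed) = 5834 − 8468 = −2634 kJ

ΔH ≈ −2634 kJ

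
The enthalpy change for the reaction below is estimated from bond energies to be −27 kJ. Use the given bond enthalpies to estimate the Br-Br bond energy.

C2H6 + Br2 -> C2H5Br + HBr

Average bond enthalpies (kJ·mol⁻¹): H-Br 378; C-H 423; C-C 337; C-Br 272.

Let D be the Br-Br bond energy.
Σ(broken) = 1×D + 1×337 + 6×423 = 2875 + D
Σ(formed) = 1×272 + 1×337 + 5×423 + 1×378 = 3102
ΔH = Σ(broken) − Σ(formed) = (2875 + D) − (3102) = −227 + D
Setting this equal to −27 kJ gives D = 200 kJ/mol.

D(Br-Br) ≈ 200 kJ/mol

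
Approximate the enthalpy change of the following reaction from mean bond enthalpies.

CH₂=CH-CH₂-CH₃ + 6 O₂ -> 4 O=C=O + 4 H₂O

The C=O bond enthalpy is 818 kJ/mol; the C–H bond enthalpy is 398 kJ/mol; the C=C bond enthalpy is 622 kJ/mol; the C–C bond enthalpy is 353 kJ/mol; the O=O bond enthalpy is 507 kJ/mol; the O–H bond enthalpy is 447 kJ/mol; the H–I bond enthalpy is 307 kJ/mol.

Bonds broken (reactants):
  C–C: 2 × 353 = 706
  C–H: 8 × 398 = 3184
  C=C: 1 × 622 = 622
  O=O: 6 × 507 = 3042
  Σ(broken) = 7554 kJ
Bonds formed (products):
  C=O: 8 × 818 = 6544
  O–H: 8 × 447 = 3576
  Σ(formed) = 10120 kJ
ΔH = Σ(broken) − Σ(formed) = 7554 − 10120 = −2566 kJ

ΔH ≈ −2566 kJ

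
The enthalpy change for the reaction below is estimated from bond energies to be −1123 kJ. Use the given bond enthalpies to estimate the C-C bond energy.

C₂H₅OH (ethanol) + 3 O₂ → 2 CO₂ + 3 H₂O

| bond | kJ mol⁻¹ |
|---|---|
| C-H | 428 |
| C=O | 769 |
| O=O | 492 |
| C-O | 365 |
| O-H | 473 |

Let D be the C-C bond energy.
Σ(broken) = 1×D + 5×428 + 1×365 + 1×473 + 3×492 = 4454 + D
Σ(formed) = 4×769 + 6×473 = 5914
ΔH = Σ(broken) − Σ(formed) = (4454 + D) − (5914) = −1460 + D
Setting this equal to −1123 kJ gives D = 337 kJ/mol.

D(C-C) ≈ 337 kJ/mol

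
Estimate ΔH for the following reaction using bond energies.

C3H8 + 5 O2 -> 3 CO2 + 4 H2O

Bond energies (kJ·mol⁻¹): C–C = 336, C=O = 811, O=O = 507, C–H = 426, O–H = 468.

Bonds broken (reactants):
  C–C: 2 × 336 = 672
  C–H: 8 × 426 = 3408
  O=O: 5 × 507 = 2535
  Σ(broken) = 6615 kJ
Bonds formed (products):
  C=O: 6 × 811 = 4866
  O–H: 8 × 468 = 3744
  Σ(formed) = 8610 kJ
ΔH = Σ(broken) − Σ(formed) = 6615 − 8610 = −1995 kJ

ΔH ≈ −1995 kJ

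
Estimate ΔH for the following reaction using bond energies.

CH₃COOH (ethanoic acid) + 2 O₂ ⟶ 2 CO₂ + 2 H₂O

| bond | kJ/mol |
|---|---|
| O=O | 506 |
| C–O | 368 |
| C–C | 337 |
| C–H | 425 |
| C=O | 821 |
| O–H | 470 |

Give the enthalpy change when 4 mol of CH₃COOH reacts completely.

ΔH = −3524 kJ

Bonds broken (reactants):
  C–C: 1 × 337 = 337
  C–H: 3 × 425 = 1275
  C–O: 1 × 368 = 368
  C=O: 1 × 821 = 821
  O–H: 1 × 470 = 470
  O=O: 2 × 506 = 1012
  Σ(broken) = 4283 kJ
Bonds formed (products):
  C=O: 4 × 821 = 3284
  O–H: 4 × 470 = 1880
  Σ(formed) = 5164 kJ
ΔH = Σ(broken) − Σ(formed) = 4283 − 5164 = −881 kJ
For 4× the reaction as written: 4 × (−881) = −3524 kJ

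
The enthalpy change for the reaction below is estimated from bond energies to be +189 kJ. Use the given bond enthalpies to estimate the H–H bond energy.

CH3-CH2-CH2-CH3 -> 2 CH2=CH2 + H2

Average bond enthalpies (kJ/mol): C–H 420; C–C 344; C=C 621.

Let D be the H–H bond energy.
Σ(broken) = 3×344 + 10×420 = 5232
Σ(formed) = 8×420 + 2×621 + 1×D = 4602 + D
ΔH = Σ(broken) − Σ(formed) = (5232) − (4602 + D) = +630 − D
Setting this equal to +189 kJ gives D = 441 kJ/mol.

D(H–H) ≈ 441 kJ/mol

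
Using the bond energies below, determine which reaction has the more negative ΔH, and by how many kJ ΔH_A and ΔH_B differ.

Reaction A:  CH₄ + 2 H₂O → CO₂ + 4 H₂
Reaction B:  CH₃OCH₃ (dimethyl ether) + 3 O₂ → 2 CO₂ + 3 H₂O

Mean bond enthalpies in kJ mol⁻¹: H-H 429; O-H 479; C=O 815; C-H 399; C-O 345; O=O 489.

Reaction B, by 1749 kJ

Reaction A:
  Bonds broken (reactants):
    C-H: 4 × 399 = 1596
    O-H: 4 × 479 = 1916
    Σ(broken) = 3512 kJ
  Bonds formed (products):
    C=O: 2 × 815 = 1630
    H-H: 4 × 429 = 1716
    Σ(formed) = 3346 kJ
  ΔH_A = 3512 − 3346 = +166 kJ
Reaction B:
  Bonds broken (reactants):
    C-H: 6 × 399 = 2394
    C-O: 2 × 345 = 690
    O=O: 3 × 489 = 1467
    Σ(broken) = 4551 kJ
  Bonds formed (products):
    C=O: 4 × 815 = 3260
    O-H: 6 × 479 = 2874
    Σ(formed) = 6134 kJ
  ΔH_B = 4551 − 6134 = −1583 kJ
ΔH_A − ΔH_B = +1749 kJ, so reaction B has the more negative ΔH; |ΔH_A − ΔH_B| = 1749 kJ.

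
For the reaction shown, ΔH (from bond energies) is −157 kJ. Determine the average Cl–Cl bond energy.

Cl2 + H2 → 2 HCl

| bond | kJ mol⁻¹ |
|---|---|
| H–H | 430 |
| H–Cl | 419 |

D(Cl–Cl) ≈ 251 kJ/mol

Let D be the Cl–Cl bond energy.
Σ(broken) = 1×D + 1×430 = 430 + D
Σ(formed) = 2×419 = 838
ΔH = Σ(broken) − Σ(formed) = (430 + D) − (838) = −408 + D
Setting this equal to −157 kJ gives D = 251 kJ/mol.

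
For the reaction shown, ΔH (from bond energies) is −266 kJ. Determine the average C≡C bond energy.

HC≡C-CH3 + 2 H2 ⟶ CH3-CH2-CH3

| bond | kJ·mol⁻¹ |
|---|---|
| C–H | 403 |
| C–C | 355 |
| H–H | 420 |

Let D be the C≡C bond energy.
Σ(broken) = 1×D + 1×355 + 4×403 + 2×420 = 2807 + D
Σ(formed) = 2×355 + 8×403 = 3934
ΔH = Σ(broken) − Σ(formed) = (2807 + D) − (3934) = −1127 + D
Setting this equal to −266 kJ gives D = 861 kJ/mol.

D(C≡C) ≈ 861 kJ/mol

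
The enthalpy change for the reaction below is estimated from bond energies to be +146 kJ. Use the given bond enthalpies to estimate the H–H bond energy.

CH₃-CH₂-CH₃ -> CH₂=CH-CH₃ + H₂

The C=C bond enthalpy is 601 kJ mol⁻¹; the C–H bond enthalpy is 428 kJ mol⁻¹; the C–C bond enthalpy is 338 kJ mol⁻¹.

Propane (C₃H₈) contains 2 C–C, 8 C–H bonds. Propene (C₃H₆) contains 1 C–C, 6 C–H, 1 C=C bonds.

Let D be the H–H bond energy.
Σ(broken) = 2×338 + 8×428 = 4100
Σ(formed) = 1×338 + 6×428 + 1×601 + 1×D = 3507 + D
ΔH = Σ(broken) − Σ(formed) = (4100) − (3507 + D) = +593 − D
Setting this equal to +146 kJ gives D = 447 kJ/mol.

D(H–H) ≈ 447 kJ/mol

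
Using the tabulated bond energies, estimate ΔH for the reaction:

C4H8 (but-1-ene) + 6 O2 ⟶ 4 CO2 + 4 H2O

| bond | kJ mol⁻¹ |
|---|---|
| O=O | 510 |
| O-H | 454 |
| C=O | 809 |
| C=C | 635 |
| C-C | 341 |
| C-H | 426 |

Bonds broken (reactants):
  C-C: 2 × 341 = 682
  C-H: 8 × 426 = 3408
  C=C: 1 × 635 = 635
  O=O: 6 × 510 = 3060
  Σ(broken) = 7785 kJ
Bonds formed (products):
  C=O: 8 × 809 = 6472
  O-H: 8 × 454 = 3632
  Σ(formed) = 10104 kJ
ΔH = Σ(broken) − Σ(formed) = 7785 − 10104 = −2319 kJ

ΔH ≈ −2319 kJ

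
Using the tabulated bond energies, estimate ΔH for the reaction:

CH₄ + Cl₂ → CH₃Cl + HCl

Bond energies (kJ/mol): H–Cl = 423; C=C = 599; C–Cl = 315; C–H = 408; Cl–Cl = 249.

ΔH ≈ −81 kJ

Bonds broken (reactants):
  C–H: 4 × 408 = 1632
  Cl–Cl: 1 × 249 = 249
  Σ(broken) = 1881 kJ
Bonds formed (products):
  C–Cl: 1 × 315 = 315
  C–H: 3 × 408 = 1224
  H–Cl: 1 × 423 = 423
  Σ(formed) = 1962 kJ
ΔH = Σ(broken) − Σ(formed) = 1881 − 1962 = −81 kJ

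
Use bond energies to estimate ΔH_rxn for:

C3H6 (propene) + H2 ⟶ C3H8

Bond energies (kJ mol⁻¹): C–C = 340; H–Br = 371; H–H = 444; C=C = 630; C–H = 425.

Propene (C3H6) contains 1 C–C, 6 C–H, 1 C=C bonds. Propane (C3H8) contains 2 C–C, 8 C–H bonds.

Bonds broken (reactants):
  C–C: 1 × 340 = 340
  C–H: 6 × 425 = 2550
  C=C: 1 × 630 = 630
  H–H: 1 × 444 = 444
  Σ(broken) = 3964 kJ
Bonds formed (products):
  C–C: 2 × 340 = 680
  C–H: 8 × 425 = 3400
  Σ(formed) = 4080 kJ
ΔH = Σ(broken) − Σ(formed) = 3964 − 4080 = −116 kJ

ΔH ≈ −116 kJ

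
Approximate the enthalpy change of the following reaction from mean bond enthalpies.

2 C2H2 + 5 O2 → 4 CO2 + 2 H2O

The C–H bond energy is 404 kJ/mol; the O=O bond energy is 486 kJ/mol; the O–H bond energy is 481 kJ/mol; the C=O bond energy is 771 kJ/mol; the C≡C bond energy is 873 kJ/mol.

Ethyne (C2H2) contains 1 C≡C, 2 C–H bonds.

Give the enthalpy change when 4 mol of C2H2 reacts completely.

ΔH = −4600 kJ

Bonds broken (reactants):
  C≡C: 2 × 873 = 1746
  C–H: 4 × 404 = 1616
  O=O: 5 × 486 = 2430
  Σ(broken) = 5792 kJ
Bonds formed (products):
  C=O: 8 × 771 = 6168
  O–H: 4 × 481 = 1924
  Σ(formed) = 8092 kJ
ΔH = Σ(broken) − Σ(formed) = 5792 − 8092 = −2300 kJ
For 2× the reaction as written: 2 × (−2300) = −4600 kJ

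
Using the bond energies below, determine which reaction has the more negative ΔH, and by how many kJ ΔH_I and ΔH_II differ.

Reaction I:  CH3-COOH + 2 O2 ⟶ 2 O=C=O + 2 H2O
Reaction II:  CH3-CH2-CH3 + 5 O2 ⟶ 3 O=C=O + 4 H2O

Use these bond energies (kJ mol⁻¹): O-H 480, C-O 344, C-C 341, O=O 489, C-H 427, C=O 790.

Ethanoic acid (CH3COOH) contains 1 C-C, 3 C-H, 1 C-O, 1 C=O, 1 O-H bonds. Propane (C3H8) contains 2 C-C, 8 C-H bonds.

Reaction II, by 1171 kJ

Reaction I:
  Bonds broken (reactants):
    C-C: 1 × 341 = 341
    C-H: 3 × 427 = 1281
    C-O: 1 × 344 = 344
    C=O: 1 × 790 = 790
    O-H: 1 × 480 = 480
    O=O: 2 × 489 = 978
    Σ(broken) = 4214 kJ
  Bonds formed (products):
    C=O: 4 × 790 = 3160
    O-H: 4 × 480 = 1920
    Σ(formed) = 5080 kJ
  ΔH_I = 4214 − 5080 = −866 kJ
Reaction II:
  Bonds broken (reactants):
    C-C: 2 × 341 = 682
    C-H: 8 × 427 = 3416
    O=O: 5 × 489 = 2445
    Σ(broken) = 6543 kJ
  Bonds formed (products):
    C=O: 6 × 790 = 4740
    O-H: 8 × 480 = 3840
    Σ(formed) = 8580 kJ
  ΔH_II = 6543 − 8580 = −2037 kJ
ΔH_I − ΔH_II = +1171 kJ, so reaction II has the more negative ΔH; |ΔH_I − ΔH_II| = 1171 kJ.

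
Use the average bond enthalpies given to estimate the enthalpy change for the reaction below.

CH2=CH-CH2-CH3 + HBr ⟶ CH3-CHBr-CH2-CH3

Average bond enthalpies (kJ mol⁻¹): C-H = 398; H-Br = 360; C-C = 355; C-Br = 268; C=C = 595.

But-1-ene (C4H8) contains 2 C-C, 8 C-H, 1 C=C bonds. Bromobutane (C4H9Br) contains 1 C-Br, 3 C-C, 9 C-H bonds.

Bonds broken (reactants):
  C-C: 2 × 355 = 710
  C-H: 8 × 398 = 3184
  C=C: 1 × 595 = 595
  H-Br: 1 × 360 = 360
  Σ(broken) = 4849 kJ
Bonds formed (products):
  C-Br: 1 × 268 = 268
  C-C: 3 × 355 = 1065
  C-H: 9 × 398 = 3582
  Σ(formed) = 4915 kJ
ΔH = Σ(broken) − Σ(formed) = 4849 − 4915 = −66 kJ

ΔH ≈ −66 kJ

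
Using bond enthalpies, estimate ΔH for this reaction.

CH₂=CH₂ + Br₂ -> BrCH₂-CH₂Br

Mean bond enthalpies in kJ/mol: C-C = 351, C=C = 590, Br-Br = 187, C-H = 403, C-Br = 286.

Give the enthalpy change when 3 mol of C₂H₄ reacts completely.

Bonds broken (reactants):
  Br-Br: 1 × 187 = 187
  C-H: 4 × 403 = 1612
  C=C: 1 × 590 = 590
  Σ(broken) = 2389 kJ
Bonds formed (products):
  C-Br: 2 × 286 = 572
  C-C: 1 × 351 = 351
  C-H: 4 × 403 = 1612
  Σ(formed) = 2535 kJ
ΔH = Σ(broken) − Σ(formed) = 2389 − 2535 = −146 kJ
For 3× the reaction as written: 3 × (−146) = −438 kJ

ΔH = −438 kJ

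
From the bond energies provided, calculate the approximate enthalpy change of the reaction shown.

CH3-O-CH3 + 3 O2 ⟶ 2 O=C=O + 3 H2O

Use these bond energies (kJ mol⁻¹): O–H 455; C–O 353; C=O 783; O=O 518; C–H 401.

Bonds broken (reactants):
  C–H: 6 × 401 = 2406
  C–O: 2 × 353 = 706
  O=O: 3 × 518 = 1554
  Σ(broken) = 4666 kJ
Bonds formed (products):
  C=O: 4 × 783 = 3132
  O–H: 6 × 455 = 2730
  Σ(formed) = 5862 kJ
ΔH = Σ(broken) − Σ(formed) = 4666 − 5862 = −1196 kJ

ΔH ≈ −1196 kJ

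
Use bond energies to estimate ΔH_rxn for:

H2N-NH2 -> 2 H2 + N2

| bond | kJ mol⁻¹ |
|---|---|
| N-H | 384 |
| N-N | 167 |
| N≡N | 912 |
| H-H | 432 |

Bonds broken (reactants):
  N-H: 4 × 384 = 1536
  N-N: 1 × 167 = 167
  Σ(broken) = 1703 kJ
Bonds formed (products):
  H-H: 2 × 432 = 864
  N≡N: 1 × 912 = 912
  Σ(formed) = 1776 kJ
ΔH = Σ(broken) − Σ(formed) = 1703 − 1776 = −73 kJ

ΔH ≈ −73 kJ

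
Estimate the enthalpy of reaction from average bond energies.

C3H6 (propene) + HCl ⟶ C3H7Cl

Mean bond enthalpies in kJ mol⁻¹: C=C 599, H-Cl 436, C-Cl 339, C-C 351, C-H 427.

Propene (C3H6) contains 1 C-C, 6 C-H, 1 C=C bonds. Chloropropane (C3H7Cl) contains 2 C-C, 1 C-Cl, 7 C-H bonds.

ΔH ≈ −82 kJ

Bonds broken (reactants):
  C-C: 1 × 351 = 351
  C-H: 6 × 427 = 2562
  C=C: 1 × 599 = 599
  H-Cl: 1 × 436 = 436
  Σ(broken) = 3948 kJ
Bonds formed (products):
  C-C: 2 × 351 = 702
  C-Cl: 1 × 339 = 339
  C-H: 7 × 427 = 2989
  Σ(formed) = 4030 kJ
ΔH = Σ(broken) − Σ(formed) = 3948 − 4030 = −82 kJ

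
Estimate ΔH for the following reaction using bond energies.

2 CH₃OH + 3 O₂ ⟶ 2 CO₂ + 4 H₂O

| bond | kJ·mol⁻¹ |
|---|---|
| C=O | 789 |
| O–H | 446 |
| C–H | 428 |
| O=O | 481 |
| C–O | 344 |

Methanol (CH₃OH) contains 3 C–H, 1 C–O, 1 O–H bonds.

ΔH ≈ −1133 kJ

Bonds broken (reactants):
  C–H: 6 × 428 = 2568
  C–O: 2 × 344 = 688
  O–H: 2 × 446 = 892
  O=O: 3 × 481 = 1443
  Σ(broken) = 5591 kJ
Bonds formed (products):
  C=O: 4 × 789 = 3156
  O–H: 8 × 446 = 3568
  Σ(formed) = 6724 kJ
ΔH = Σ(broken) − Σ(formed) = 5591 − 6724 = −1133 kJ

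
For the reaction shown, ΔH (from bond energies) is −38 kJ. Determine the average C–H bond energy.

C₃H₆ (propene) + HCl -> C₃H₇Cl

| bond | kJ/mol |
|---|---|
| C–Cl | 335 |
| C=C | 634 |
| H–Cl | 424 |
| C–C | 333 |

D(C–H) ≈ 428 kJ/mol

Let D be the C–H bond energy.
Σ(broken) = 1×333 + 6×D + 1×634 + 1×424 = 1391 + 6D
Σ(formed) = 2×333 + 1×335 + 7×D = 1001 + 7D
ΔH = Σ(broken) − Σ(formed) = (1391 + 6D) − (1001 + 7D) = +390 − D
Setting this equal to −38 kJ gives D = 428 kJ/mol.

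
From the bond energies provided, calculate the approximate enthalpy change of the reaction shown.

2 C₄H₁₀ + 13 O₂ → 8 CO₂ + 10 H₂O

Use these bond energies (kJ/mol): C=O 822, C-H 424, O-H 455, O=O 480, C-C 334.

ΔH ≈ −5528 kJ

Bonds broken (reactants):
  C-C: 6 × 334 = 2004
  C-H: 20 × 424 = 8480
  O=O: 13 × 480 = 6240
  Σ(broken) = 16724 kJ
Bonds formed (products):
  C=O: 16 × 822 = 13152
  O-H: 20 × 455 = 9100
  Σ(formed) = 22252 kJ
ΔH = Σ(broken) − Σ(formed) = 16724 − 22252 = −5528 kJ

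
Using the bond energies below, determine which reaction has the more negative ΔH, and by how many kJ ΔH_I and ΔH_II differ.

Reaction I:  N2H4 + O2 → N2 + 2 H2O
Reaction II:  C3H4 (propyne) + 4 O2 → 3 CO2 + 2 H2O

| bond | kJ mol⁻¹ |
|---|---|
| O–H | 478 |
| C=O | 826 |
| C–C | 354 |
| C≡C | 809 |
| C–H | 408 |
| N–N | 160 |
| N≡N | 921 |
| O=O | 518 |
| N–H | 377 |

Reaction I:
  Bonds broken (reactants):
    N–H: 4 × 377 = 1508
    N–N: 1 × 160 = 160
    O=O: 1 × 518 = 518
    Σ(broken) = 2186 kJ
  Bonds formed (products):
    N≡N: 1 × 921 = 921
    O–H: 4 × 478 = 1912
    Σ(formed) = 2833 kJ
  ΔH_I = 2186 − 2833 = −647 kJ
Reaction II:
  Bonds broken (reactants):
    C≡C: 1 × 809 = 809
    C–C: 1 × 354 = 354
    C–H: 4 × 408 = 1632
    O=O: 4 × 518 = 2072
    Σ(broken) = 4867 kJ
  Bonds formed (products):
    C=O: 6 × 826 = 4956
    O–H: 4 × 478 = 1912
    Σ(formed) = 6868 kJ
  ΔH_II = 4867 − 6868 = −2001 kJ
ΔH_I − ΔH_II = +1354 kJ, so reaction II has the more negative ΔH; |ΔH_I − ΔH_II| = 1354 kJ.

Reaction II, by 1354 kJ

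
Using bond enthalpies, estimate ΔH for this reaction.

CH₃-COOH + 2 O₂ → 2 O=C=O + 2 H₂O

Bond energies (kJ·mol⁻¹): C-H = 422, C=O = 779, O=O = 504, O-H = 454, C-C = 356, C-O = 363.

Bonds broken (reactants):
  C-C: 1 × 356 = 356
  C-H: 3 × 422 = 1266
  C-O: 1 × 363 = 363
  C=O: 1 × 779 = 779
  O-H: 1 × 454 = 454
  O=O: 2 × 504 = 1008
  Σ(broken) = 4226 kJ
Bonds formed (products):
  C=O: 4 × 779 = 3116
  O-H: 4 × 454 = 1816
  Σ(formed) = 4932 kJ
ΔH = Σ(broken) − Σ(formed) = 4226 − 4932 = −706 kJ

ΔH ≈ −706 kJ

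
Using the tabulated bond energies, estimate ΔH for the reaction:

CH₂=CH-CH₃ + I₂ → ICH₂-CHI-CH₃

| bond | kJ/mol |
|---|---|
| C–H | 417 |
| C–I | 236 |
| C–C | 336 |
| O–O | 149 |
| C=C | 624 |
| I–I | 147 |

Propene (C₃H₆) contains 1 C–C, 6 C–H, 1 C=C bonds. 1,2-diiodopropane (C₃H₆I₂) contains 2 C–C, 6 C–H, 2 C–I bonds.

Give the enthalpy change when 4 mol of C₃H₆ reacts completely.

Bonds broken (reactants):
  C–C: 1 × 336 = 336
  C–H: 6 × 417 = 2502
  C=C: 1 × 624 = 624
  I–I: 1 × 147 = 147
  Σ(broken) = 3609 kJ
Bonds formed (products):
  C–C: 2 × 336 = 672
  C–H: 6 × 417 = 2502
  C–I: 2 × 236 = 472
  Σ(formed) = 3646 kJ
ΔH = Σ(broken) − Σ(formed) = 3609 − 3646 = −37 kJ
For 4× the reaction as written: 4 × (−37) = −148 kJ

ΔH = −148 kJ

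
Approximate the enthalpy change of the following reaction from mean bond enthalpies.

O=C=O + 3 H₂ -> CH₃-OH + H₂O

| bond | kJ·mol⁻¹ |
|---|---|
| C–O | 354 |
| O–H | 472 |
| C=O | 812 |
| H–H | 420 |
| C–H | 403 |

ΔH ≈ −95 kJ

Bonds broken (reactants):
  C=O: 2 × 812 = 1624
  H–H: 3 × 420 = 1260
  Σ(broken) = 2884 kJ
Bonds formed (products):
  C–H: 3 × 403 = 1209
  C–O: 1 × 354 = 354
  O–H: 3 × 472 = 1416
  Σ(formed) = 2979 kJ
ΔH = Σ(broken) − Σ(formed) = 2884 − 2979 = −95 kJ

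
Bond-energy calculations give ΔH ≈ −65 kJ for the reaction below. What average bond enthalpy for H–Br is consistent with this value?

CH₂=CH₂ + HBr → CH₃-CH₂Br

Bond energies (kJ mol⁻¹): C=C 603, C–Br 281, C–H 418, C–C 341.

Let D be the H–Br bond energy.
Σ(broken) = 4×418 + 1×603 + 1×D = 2275 + D
Σ(formed) = 1×281 + 1×341 + 5×418 = 2712
ΔH = Σ(broken) − Σ(formed) = (2275 + D) − (2712) = −437 + D
Setting this equal to −65 kJ gives D = 372 kJ/mol.

D(H–Br) ≈ 372 kJ/mol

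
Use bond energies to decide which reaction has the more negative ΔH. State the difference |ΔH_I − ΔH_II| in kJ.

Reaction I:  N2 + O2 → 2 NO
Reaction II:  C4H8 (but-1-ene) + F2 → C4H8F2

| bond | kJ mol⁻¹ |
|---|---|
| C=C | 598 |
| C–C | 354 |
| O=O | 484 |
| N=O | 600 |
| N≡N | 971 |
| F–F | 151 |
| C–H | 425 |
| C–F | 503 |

Reaction I:
  Bonds broken (reactants):
    N≡N: 1 × 971 = 971
    O=O: 1 × 484 = 484
    Σ(broken) = 1455 kJ
  Bonds formed (products):
    N=O: 2 × 600 = 1200
    Σ(formed) = 1200 kJ
  ΔH_I = 1455 − 1200 = +255 kJ
Reaction II:
  Bonds broken (reactants):
    C–C: 2 × 354 = 708
    C–H: 8 × 425 = 3400
    C=C: 1 × 598 = 598
    F–F: 1 × 151 = 151
    Σ(broken) = 4857 kJ
  Bonds formed (products):
    C–C: 3 × 354 = 1062
    C–F: 2 × 503 = 1006
    C–H: 8 × 425 = 3400
    Σ(formed) = 5468 kJ
  ΔH_II = 4857 − 5468 = −611 kJ
ΔH_I − ΔH_II = +866 kJ, so reaction II has the more negative ΔH; |ΔH_I − ΔH_II| = 866 kJ.

Reaction II, by 866 kJ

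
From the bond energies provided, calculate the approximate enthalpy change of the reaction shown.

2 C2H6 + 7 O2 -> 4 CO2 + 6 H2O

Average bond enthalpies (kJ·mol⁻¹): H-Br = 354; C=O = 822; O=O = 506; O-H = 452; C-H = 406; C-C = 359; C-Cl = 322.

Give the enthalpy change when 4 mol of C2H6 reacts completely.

Bonds broken (reactants):
  C-C: 2 × 359 = 718
  C-H: 12 × 406 = 4872
  O=O: 7 × 506 = 3542
  Σ(broken) = 9132 kJ
Bonds formed (products):
  C=O: 8 × 822 = 6576
  O-H: 12 × 452 = 5424
  Σ(formed) = 12000 kJ
ΔH = Σ(broken) − Σ(formed) = 9132 − 12000 = −2868 kJ
For 2× the reaction as written: 2 × (−2868) = −5736 kJ

ΔH = −5736 kJ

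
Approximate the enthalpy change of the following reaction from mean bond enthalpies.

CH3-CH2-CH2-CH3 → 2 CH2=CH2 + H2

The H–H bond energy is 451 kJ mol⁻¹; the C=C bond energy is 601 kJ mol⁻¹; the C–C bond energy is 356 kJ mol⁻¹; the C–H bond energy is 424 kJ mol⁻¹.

Bonds broken (reactants):
  C–C: 3 × 356 = 1068
  C–H: 10 × 424 = 4240
  Σ(broken) = 5308 kJ
Bonds formed (products):
  C–H: 8 × 424 = 3392
  C=C: 2 × 601 = 1202
  H–H: 1 × 451 = 451
  Σ(formed) = 5045 kJ
ΔH = Σ(broken) − Σ(formed) = 5308 − 5045 = +263 kJ

ΔH ≈ +263 kJ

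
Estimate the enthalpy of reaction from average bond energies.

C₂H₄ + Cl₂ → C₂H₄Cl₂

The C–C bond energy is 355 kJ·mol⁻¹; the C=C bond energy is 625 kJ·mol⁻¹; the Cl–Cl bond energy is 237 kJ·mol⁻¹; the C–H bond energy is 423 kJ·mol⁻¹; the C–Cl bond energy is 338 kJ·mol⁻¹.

Bonds broken (reactants):
  C–H: 4 × 423 = 1692
  C=C: 1 × 625 = 625
  Cl–Cl: 1 × 237 = 237
  Σ(broken) = 2554 kJ
Bonds formed (products):
  C–C: 1 × 355 = 355
  C–Cl: 2 × 338 = 676
  C–H: 4 × 423 = 1692
  Σ(formed) = 2723 kJ
ΔH = Σ(broken) − Σ(formed) = 2554 − 2723 = −169 kJ

ΔH ≈ −169 kJ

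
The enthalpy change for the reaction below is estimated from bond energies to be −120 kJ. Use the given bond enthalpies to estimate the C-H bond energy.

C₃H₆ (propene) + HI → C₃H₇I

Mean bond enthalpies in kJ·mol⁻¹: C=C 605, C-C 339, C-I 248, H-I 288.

D(C-H) ≈ 426 kJ/mol

Let D be the C-H bond energy.
Σ(broken) = 1×339 + 6×D + 1×605 + 1×288 = 1232 + 6D
Σ(formed) = 2×339 + 7×D + 1×248 = 926 + 7D
ΔH = Σ(broken) − Σ(formed) = (1232 + 6D) − (926 + 7D) = +306 − D
Setting this equal to −120 kJ gives D = 426 kJ/mol.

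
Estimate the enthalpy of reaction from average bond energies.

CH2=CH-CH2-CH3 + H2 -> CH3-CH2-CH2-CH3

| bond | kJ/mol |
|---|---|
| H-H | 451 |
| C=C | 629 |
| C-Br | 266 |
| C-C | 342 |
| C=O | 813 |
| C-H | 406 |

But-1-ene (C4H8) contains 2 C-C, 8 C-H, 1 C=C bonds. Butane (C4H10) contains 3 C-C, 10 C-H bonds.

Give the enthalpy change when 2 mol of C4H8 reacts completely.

ΔH = −148 kJ

Bonds broken (reactants):
  C-C: 2 × 342 = 684
  C-H: 8 × 406 = 3248
  C=C: 1 × 629 = 629
  H-H: 1 × 451 = 451
  Σ(broken) = 5012 kJ
Bonds formed (products):
  C-C: 3 × 342 = 1026
  C-H: 10 × 406 = 4060
  Σ(formed) = 5086 kJ
ΔH = Σ(broken) − Σ(formed) = 5012 − 5086 = −74 kJ
For 2× the reaction as written: 2 × (−74) = −148 kJ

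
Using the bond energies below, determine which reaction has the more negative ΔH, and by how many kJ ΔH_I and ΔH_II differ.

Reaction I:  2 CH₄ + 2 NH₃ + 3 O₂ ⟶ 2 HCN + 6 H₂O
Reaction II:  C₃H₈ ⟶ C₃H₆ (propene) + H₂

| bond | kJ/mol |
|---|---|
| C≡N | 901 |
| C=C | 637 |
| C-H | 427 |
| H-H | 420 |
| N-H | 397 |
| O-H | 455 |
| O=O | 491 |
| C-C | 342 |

Reaction I:
  Bonds broken (reactants):
    C-H: 8 × 427 = 3416
    N-H: 6 × 397 = 2382
    O=O: 3 × 491 = 1473
    Σ(broken) = 7271 kJ
  Bonds formed (products):
    C≡N: 2 × 901 = 1802
    C-H: 2 × 427 = 854
    O-H: 12 × 455 = 5460
    Σ(formed) = 8116 kJ
  ΔH_I = 7271 − 8116 = −845 kJ
Reaction II:
  Bonds broken (reactants):
    C-C: 2 × 342 = 684
    C-H: 8 × 427 = 3416
    Σ(broken) = 4100 kJ
  Bonds formed (products):
    C-C: 1 × 342 = 342
    C-H: 6 × 427 = 2562
    C=C: 1 × 637 = 637
    H-H: 1 × 420 = 420
    Σ(formed) = 3961 kJ
  ΔH_II = 4100 − 3961 = +139 kJ
ΔH_I − ΔH_II = −984 kJ, so reaction I has the more negative ΔH; |ΔH_I − ΔH_II| = 984 kJ.

Reaction I, by 984 kJ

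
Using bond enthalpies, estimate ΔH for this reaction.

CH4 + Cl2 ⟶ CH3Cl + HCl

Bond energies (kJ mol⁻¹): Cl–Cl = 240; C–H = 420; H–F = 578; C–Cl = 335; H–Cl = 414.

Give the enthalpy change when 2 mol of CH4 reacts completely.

Bonds broken (reactants):
  C–H: 4 × 420 = 1680
  Cl–Cl: 1 × 240 = 240
  Σ(broken) = 1920 kJ
Bonds formed (products):
  C–Cl: 1 × 335 = 335
  C–H: 3 × 420 = 1260
  H–Cl: 1 × 414 = 414
  Σ(formed) = 2009 kJ
ΔH = Σ(broken) − Σ(formed) = 1920 − 2009 = −89 kJ
For 2× the reaction as written: 2 × (−89) = −178 kJ

ΔH = −178 kJ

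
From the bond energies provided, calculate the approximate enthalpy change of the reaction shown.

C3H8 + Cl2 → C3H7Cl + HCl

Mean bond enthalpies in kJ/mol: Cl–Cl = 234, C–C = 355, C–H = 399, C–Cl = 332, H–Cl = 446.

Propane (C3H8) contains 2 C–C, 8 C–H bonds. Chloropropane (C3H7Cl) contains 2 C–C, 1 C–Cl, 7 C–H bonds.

Bonds broken (reactants):
  C–C: 2 × 355 = 710
  C–H: 8 × 399 = 3192
  Cl–Cl: 1 × 234 = 234
  Σ(broken) = 4136 kJ
Bonds formed (products):
  C–C: 2 × 355 = 710
  C–Cl: 1 × 332 = 332
  C–H: 7 × 399 = 2793
  H–Cl: 1 × 446 = 446
  Σ(formed) = 4281 kJ
ΔH = Σ(broken) − Σ(formed) = 4136 − 4281 = −145 kJ

ΔH ≈ −145 kJ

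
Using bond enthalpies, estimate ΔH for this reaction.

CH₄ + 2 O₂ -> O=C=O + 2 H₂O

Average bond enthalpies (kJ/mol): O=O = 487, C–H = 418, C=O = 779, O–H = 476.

Bonds broken (reactants):
  C–H: 4 × 418 = 1672
  O=O: 2 × 487 = 974
  Σ(broken) = 2646 kJ
Bonds formed (products):
  C=O: 2 × 779 = 1558
  O–H: 4 × 476 = 1904
  Σ(formed) = 3462 kJ
ΔH = Σ(broken) − Σ(formed) = 2646 − 3462 = −816 kJ

ΔH ≈ −816 kJ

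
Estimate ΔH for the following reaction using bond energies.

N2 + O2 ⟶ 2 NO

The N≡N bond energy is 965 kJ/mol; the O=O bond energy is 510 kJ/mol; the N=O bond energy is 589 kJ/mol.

ΔH ≈ +297 kJ

Bonds broken (reactants):
  N≡N: 1 × 965 = 965
  O=O: 1 × 510 = 510
  Σ(broken) = 1475 kJ
Bonds formed (products):
  N=O: 2 × 589 = 1178
  Σ(formed) = 1178 kJ
ΔH = Σ(broken) − Σ(formed) = 1475 − 1178 = +297 kJ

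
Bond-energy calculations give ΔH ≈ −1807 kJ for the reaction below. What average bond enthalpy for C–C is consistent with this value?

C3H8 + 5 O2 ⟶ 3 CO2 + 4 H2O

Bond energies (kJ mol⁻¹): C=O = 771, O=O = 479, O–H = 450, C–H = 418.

D(C–C) ≈ 340 kJ/mol

Let D be the C–C bond energy.
Σ(broken) = 2×D + 8×418 + 5×479 = 5739 + 2D
Σ(formed) = 6×771 + 8×450 = 8226
ΔH = Σ(broken) − Σ(formed) = (5739 + 2D) − (8226) = −2487 + 2D
Setting this equal to −1807 kJ gives 2D = 680, so D = 340 kJ/mol.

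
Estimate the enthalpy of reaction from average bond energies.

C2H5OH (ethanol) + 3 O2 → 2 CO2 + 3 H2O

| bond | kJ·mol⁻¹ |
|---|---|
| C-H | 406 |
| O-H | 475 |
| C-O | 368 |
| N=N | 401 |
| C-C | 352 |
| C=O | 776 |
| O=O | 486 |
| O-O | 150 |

ΔH ≈ −1271 kJ

Bonds broken (reactants):
  C-C: 1 × 352 = 352
  C-H: 5 × 406 = 2030
  C-O: 1 × 368 = 368
  O-H: 1 × 475 = 475
  O=O: 3 × 486 = 1458
  Σ(broken) = 4683 kJ
Bonds formed (products):
  C=O: 4 × 776 = 3104
  O-H: 6 × 475 = 2850
  Σ(formed) = 5954 kJ
ΔH = Σ(broken) − Σ(formed) = 4683 − 5954 = −1271 kJ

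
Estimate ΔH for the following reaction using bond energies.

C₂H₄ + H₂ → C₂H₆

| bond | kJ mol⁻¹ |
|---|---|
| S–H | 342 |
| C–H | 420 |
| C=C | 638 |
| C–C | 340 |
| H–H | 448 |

Bonds broken (reactants):
  C–H: 4 × 420 = 1680
  C=C: 1 × 638 = 638
  H–H: 1 × 448 = 448
  Σ(broken) = 2766 kJ
Bonds formed (products):
  C–C: 1 × 340 = 340
  C–H: 6 × 420 = 2520
  Σ(formed) = 2860 kJ
ΔH = Σ(broken) − Σ(formed) = 2766 − 2860 = −94 kJ

ΔH ≈ −94 kJ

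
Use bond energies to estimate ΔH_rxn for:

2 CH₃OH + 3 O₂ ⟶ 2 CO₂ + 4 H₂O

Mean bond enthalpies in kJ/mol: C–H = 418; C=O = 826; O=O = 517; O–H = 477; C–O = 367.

ΔH ≈ −1373 kJ

Bonds broken (reactants):
  C–H: 6 × 418 = 2508
  C–O: 2 × 367 = 734
  O–H: 2 × 477 = 954
  O=O: 3 × 517 = 1551
  Σ(broken) = 5747 kJ
Bonds formed (products):
  C=O: 4 × 826 = 3304
  O–H: 8 × 477 = 3816
  Σ(formed) = 7120 kJ
ΔH = Σ(broken) − Σ(formed) = 5747 − 7120 = −1373 kJ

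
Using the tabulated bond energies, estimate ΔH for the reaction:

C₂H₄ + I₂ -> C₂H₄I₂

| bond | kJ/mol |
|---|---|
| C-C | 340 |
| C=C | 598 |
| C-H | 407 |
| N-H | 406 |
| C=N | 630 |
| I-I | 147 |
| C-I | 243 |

ΔH ≈ −81 kJ

Bonds broken (reactants):
  C-H: 4 × 407 = 1628
  C=C: 1 × 598 = 598
  I-I: 1 × 147 = 147
  Σ(broken) = 2373 kJ
Bonds formed (products):
  C-C: 1 × 340 = 340
  C-H: 4 × 407 = 1628
  C-I: 2 × 243 = 486
  Σ(formed) = 2454 kJ
ΔH = Σ(broken) − Σ(formed) = 2373 − 2454 = −81 kJ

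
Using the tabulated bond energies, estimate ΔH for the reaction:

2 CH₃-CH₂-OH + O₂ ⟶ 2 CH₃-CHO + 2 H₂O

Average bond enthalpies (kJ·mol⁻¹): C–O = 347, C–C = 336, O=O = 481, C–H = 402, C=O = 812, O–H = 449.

Bonds broken (reactants):
  C–C: 2 × 336 = 672
  C–H: 10 × 402 = 4020
  C–O: 2 × 347 = 694
  O–H: 2 × 449 = 898
  O=O: 1 × 481 = 481
  Σ(broken) = 6765 kJ
Bonds formed (products):
  C–C: 2 × 336 = 672
  C–H: 8 × 402 = 3216
  C=O: 2 × 812 = 1624
  O–H: 4 × 449 = 1796
  Σ(formed) = 7308 kJ
ΔH = Σ(broken) − Σ(formed) = 6765 − 7308 = −543 kJ

ΔH ≈ −543 kJ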